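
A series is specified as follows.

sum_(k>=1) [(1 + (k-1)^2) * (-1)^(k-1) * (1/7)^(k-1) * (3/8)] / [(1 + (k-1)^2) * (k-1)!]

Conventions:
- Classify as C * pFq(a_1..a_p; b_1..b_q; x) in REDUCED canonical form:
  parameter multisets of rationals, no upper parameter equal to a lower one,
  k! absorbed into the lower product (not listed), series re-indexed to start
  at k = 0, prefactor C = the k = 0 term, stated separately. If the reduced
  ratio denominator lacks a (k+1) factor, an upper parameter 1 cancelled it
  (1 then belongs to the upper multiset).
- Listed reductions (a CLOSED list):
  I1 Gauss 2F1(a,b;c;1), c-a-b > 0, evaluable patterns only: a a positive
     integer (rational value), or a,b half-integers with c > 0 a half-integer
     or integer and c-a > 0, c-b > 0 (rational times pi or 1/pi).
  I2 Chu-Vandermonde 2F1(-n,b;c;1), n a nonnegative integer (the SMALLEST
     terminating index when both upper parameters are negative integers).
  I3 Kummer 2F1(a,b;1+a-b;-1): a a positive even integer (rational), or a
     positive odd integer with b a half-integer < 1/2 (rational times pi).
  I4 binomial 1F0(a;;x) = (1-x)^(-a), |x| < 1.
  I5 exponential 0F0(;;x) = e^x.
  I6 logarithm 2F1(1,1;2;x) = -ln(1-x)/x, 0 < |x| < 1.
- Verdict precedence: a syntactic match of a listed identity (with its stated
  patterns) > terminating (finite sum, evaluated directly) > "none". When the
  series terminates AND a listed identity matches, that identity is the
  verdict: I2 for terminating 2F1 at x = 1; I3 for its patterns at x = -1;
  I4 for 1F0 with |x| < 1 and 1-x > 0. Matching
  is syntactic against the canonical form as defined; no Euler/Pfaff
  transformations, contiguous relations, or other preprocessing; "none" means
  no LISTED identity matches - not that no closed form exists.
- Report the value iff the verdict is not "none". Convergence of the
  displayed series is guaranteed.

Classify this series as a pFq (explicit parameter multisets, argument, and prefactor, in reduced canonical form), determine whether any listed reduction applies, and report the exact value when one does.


Structural cue: with t_0 = 3/8, the factor k^2 + 1 cancels (top and bottom), leaving prefactor 3/8.
Step ratio: r(k) = (-1/7) * 1 / [(k+1)] ; factor over Q: parameters, x = (-1/7), and C = 3/8.

The series (x = -1/7) is 0F0: upper {-}, lower {-}, prefactor 3/8. Verdict: this is the I5 exponential reduction (the 0F0 exponential series at x = -1/7). Its exact value is (3/8) * e^(-1/7).


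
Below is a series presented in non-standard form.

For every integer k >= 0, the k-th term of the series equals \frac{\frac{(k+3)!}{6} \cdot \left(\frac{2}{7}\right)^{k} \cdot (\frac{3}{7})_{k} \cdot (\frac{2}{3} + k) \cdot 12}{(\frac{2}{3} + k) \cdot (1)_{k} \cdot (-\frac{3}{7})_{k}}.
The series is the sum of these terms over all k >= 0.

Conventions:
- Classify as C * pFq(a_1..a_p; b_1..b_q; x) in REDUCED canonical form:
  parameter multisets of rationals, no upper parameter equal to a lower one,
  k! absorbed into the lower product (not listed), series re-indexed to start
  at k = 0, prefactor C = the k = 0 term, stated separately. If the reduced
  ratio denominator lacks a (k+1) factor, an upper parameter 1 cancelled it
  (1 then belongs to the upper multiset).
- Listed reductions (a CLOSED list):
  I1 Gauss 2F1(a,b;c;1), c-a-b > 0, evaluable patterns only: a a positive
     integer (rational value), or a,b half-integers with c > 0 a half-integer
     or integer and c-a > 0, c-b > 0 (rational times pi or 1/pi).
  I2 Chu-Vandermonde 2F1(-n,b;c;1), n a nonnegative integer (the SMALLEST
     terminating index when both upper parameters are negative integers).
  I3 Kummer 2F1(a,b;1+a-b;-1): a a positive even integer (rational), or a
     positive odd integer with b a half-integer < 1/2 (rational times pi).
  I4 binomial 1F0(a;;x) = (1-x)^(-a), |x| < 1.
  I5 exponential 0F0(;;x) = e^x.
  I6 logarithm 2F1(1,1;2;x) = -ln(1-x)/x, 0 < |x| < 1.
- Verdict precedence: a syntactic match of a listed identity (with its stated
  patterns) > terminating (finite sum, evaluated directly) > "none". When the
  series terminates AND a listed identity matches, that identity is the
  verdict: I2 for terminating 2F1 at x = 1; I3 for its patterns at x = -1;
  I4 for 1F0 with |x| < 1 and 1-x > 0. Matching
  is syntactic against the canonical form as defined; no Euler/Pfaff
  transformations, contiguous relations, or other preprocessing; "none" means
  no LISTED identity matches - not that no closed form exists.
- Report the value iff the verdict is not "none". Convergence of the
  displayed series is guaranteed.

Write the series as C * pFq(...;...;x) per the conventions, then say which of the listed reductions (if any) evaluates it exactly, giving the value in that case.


First insight: from the first term 12: the factorial ratio (C = 12, x = 2/7) (k+a-1)!/(a-1)! is a rising factorial (a)_k.
Adjacent-term ratio: r(k) = \frac{2}{7} * (k+\frac{3}{7}) (k+4) / [(k-\frac{3}{7}) (k+1)] - rational in k, leading ratio \frac{2}{7}; with t_0 = 12, classification follows.

This is 12 * 2F1(\frac{3}{7}, 4; -\frac{3}{7}; \frac{2}{7}) in reduced canonical form. Verdict: no listed reduction: x = \frac{2}{7} and upper {\frac{3}{7}, 4} fail every I1-I6 pattern.


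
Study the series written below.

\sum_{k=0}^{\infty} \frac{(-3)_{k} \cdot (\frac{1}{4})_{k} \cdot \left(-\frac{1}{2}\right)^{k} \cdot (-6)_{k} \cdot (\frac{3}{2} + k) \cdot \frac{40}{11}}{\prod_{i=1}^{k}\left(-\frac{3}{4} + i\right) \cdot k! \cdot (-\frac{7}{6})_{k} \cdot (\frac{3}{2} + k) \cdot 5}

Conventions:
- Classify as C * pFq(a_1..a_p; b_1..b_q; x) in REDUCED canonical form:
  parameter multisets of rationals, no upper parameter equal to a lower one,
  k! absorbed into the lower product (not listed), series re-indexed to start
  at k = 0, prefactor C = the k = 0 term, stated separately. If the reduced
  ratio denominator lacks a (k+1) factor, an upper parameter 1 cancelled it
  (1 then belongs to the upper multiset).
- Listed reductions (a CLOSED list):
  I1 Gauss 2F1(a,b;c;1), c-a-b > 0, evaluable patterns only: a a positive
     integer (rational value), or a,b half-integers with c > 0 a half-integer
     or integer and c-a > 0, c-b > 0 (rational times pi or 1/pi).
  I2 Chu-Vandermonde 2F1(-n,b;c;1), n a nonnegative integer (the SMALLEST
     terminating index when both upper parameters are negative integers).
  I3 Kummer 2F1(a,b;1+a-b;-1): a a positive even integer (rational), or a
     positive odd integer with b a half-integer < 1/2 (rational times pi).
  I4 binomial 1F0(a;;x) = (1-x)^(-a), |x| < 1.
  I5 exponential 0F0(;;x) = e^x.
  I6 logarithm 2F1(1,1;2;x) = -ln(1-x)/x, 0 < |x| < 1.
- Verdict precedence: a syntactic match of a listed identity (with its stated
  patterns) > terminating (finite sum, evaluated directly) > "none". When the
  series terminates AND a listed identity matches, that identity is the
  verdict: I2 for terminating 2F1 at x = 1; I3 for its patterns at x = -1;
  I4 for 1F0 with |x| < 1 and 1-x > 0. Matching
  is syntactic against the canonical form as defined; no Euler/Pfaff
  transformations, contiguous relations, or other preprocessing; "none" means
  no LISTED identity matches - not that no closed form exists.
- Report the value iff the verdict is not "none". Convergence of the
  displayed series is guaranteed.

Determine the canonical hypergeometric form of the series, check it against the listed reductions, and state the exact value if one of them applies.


With C = \frac{8}{11}: the canonical form is 2F1(-6, -3; -\frac{7}{6}; -\frac{1}{2}). Verdict: terminating - upper parameter -3 makes this a finite sum (last index 3), evaluated exactly. Hence: \frac{1784}{77}.

Structural cue: from the first term \frac{8}{11}: the parameter 1/4 appears in both the upper and lower lists and cancels (alongside the other common factor).
Ratio: r(k) = -\frac{1}{2} * (k-6) (k-3) / [(k-\frac{7}{6}) (k+1)] ; factor over Q: parameters, x = -\frac{1}{2}, and C = \frac{8}{11}.


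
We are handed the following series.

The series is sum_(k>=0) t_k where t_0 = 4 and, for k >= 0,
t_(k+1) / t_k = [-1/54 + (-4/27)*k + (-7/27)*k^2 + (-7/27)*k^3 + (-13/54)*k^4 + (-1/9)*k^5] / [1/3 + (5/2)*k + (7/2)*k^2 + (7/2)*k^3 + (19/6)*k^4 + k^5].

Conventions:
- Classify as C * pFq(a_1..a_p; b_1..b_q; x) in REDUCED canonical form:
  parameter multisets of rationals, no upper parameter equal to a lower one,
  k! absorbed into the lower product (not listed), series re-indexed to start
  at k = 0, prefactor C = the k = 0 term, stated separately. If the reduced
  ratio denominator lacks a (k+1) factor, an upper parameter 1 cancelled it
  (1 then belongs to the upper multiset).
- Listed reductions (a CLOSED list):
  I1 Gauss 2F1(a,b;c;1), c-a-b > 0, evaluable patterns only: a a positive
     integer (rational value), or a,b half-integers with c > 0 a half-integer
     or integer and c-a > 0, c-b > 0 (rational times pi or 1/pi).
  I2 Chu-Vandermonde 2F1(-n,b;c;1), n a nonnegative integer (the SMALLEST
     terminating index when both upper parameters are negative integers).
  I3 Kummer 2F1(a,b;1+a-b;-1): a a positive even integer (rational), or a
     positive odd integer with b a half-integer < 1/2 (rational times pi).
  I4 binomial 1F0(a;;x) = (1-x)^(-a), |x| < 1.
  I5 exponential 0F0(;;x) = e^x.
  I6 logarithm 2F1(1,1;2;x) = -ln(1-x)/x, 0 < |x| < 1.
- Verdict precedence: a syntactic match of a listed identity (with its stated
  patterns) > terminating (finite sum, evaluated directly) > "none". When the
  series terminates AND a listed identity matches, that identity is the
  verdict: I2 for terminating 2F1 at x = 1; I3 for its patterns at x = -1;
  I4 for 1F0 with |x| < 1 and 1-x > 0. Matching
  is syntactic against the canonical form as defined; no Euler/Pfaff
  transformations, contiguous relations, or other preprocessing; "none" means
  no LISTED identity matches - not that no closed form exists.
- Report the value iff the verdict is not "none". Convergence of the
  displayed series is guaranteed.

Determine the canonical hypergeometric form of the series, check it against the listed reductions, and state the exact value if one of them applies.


x = -1/9 here; the reduced form reads 2F1, upper {1, 1}, lower {2}, C = 4. Verdict: the I6 logarithm reduction matches (the logarithm: parameters (1,1;2), x = -1/9). Exact value: 36 * ln(10/9).

Key step: with t_0 = 4, cancel k^2 + 1 from the displayed ratio first; then C = 4.
Consecutive-term ratio: r(k) = (-1/9) * (k+1) (k+1) / [(k+2) (k+1)] - poly over poly, x = (-1/9) from leading terms; C = 4 at k = 0.


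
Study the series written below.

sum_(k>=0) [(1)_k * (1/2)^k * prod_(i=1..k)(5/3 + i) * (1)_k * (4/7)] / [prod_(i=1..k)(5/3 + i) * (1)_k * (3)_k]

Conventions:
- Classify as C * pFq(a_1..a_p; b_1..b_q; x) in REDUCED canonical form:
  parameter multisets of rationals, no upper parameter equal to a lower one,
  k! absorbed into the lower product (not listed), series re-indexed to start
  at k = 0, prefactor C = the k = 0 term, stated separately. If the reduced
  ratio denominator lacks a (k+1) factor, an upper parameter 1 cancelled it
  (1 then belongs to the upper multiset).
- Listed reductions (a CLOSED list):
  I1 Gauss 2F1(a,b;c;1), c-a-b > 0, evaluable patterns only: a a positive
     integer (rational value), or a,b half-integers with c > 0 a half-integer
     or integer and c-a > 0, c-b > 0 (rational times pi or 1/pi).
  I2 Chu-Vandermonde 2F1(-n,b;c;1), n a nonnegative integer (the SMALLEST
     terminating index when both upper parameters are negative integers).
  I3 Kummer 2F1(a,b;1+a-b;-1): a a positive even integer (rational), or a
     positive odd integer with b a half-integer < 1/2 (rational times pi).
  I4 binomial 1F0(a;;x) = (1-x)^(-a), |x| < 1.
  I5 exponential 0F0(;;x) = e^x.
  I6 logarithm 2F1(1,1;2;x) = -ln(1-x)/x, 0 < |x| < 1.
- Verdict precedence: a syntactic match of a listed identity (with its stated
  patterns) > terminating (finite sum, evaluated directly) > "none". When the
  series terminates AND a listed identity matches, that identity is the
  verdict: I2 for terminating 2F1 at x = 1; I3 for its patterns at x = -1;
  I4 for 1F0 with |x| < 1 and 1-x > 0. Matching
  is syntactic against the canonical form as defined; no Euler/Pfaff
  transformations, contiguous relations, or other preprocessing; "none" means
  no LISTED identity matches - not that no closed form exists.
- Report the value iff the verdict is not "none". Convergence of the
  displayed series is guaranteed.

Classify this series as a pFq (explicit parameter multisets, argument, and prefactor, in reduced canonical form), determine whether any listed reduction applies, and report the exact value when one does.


Prefactor 4/7, argument 1/2: 2F1 with upper {1, 1} over lower {3}. Verdict: none - this 2F1 at x = 1/2 matches no listed pattern, and upper {1, 1} holds no stopper.

First insight: with t_0 = 4/7, the parameter 8/3 appears in both the upper and lower lists and cancels.
Term ratio: r(k) = (1/2) * (k+1) (k+1) / [(k+3) (k+1)] - rational in k. x = (1/2); t_0 = 4/7; negate the roots.


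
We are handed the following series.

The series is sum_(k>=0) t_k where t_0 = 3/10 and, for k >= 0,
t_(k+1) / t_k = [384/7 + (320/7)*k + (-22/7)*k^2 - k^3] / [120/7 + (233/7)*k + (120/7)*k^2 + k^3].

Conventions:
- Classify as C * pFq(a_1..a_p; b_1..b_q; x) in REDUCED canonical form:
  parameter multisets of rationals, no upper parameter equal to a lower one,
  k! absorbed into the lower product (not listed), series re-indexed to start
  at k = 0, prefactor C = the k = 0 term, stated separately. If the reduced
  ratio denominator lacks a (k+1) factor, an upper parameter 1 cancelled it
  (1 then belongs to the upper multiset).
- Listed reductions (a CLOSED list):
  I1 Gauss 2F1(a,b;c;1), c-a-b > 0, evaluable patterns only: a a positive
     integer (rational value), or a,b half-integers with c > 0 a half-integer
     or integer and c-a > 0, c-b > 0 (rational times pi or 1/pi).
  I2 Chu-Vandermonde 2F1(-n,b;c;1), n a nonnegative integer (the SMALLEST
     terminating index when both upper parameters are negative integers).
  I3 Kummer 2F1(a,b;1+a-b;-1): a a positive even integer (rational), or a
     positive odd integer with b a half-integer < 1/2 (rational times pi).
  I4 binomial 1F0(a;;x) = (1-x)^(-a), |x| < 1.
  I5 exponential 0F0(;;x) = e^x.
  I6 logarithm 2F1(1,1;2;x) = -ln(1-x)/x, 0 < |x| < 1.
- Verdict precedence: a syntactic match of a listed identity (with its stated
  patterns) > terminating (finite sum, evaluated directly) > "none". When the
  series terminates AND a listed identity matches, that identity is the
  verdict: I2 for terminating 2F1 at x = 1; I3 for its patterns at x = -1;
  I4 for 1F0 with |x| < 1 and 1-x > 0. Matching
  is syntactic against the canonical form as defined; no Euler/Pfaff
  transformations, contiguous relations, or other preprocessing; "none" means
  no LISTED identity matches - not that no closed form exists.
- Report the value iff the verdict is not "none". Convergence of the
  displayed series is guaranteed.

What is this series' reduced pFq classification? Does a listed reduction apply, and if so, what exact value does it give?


Reduced: x = -1, 2F1, upper = {-6, 8}, lower = {15}, C = 3/10. Verdict (x = -1): the Kummer evaluation I3 applies (x = -1; c = 15 equals 1+a-b for upper {-6, 8}: listed pattern). Hence: 429/100.

The tell: x = (-1) and the parameter 8/7 appears in both the upper and lower lists and cancels.
Adjacent-term ratio: r(k) = (-1) * (k-6) (k+8) / [(k+15) (k+1)] - rational; roots negated = parameters, x = (-1), C = 3/10.


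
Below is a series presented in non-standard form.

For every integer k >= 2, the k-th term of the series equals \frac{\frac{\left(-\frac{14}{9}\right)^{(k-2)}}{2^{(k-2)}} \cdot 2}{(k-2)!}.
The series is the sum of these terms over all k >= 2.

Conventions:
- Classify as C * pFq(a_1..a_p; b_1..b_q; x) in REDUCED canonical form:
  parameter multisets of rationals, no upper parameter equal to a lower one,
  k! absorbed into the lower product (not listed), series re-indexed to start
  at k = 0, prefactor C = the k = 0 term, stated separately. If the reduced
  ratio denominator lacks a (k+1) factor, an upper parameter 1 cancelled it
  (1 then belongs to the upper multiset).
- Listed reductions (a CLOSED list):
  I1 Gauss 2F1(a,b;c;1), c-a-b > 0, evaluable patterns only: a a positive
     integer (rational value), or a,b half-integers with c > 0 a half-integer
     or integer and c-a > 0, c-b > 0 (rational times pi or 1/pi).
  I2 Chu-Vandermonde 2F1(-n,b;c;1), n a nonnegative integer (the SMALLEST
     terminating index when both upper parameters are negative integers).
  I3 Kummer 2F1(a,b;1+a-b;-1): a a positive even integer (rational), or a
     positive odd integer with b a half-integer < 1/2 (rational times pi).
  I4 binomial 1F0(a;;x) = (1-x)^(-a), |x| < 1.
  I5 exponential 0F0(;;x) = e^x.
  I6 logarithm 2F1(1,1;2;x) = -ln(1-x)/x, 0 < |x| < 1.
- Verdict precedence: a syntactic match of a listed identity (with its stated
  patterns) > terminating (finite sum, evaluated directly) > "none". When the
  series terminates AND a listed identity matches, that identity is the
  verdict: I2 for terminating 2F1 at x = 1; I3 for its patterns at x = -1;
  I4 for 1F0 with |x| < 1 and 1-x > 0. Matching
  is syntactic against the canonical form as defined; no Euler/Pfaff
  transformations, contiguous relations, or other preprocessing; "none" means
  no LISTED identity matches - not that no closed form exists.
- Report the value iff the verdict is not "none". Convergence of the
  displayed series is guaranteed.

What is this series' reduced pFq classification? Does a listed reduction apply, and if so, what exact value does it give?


The series (x = -\frac{7}{9}) is 0F0: upper {-}, lower {-}, prefactor 2. Verdict: the exponential series (I5) fires (the 0F0 exponential series at x = -\frac{7}{9}). Value: 2 \cdot e^{-\frac{7}{9}}.

The tell: x = -\frac{7}{9} and the two k-th powers (prefactor 2) combine into one argument.
Ratio: r(k) = -\frac{7}{9} * 1 / [(k+1)] - poly over poly, x = -\frac{7}{9} from leading terms; C = 2 at k = 0.


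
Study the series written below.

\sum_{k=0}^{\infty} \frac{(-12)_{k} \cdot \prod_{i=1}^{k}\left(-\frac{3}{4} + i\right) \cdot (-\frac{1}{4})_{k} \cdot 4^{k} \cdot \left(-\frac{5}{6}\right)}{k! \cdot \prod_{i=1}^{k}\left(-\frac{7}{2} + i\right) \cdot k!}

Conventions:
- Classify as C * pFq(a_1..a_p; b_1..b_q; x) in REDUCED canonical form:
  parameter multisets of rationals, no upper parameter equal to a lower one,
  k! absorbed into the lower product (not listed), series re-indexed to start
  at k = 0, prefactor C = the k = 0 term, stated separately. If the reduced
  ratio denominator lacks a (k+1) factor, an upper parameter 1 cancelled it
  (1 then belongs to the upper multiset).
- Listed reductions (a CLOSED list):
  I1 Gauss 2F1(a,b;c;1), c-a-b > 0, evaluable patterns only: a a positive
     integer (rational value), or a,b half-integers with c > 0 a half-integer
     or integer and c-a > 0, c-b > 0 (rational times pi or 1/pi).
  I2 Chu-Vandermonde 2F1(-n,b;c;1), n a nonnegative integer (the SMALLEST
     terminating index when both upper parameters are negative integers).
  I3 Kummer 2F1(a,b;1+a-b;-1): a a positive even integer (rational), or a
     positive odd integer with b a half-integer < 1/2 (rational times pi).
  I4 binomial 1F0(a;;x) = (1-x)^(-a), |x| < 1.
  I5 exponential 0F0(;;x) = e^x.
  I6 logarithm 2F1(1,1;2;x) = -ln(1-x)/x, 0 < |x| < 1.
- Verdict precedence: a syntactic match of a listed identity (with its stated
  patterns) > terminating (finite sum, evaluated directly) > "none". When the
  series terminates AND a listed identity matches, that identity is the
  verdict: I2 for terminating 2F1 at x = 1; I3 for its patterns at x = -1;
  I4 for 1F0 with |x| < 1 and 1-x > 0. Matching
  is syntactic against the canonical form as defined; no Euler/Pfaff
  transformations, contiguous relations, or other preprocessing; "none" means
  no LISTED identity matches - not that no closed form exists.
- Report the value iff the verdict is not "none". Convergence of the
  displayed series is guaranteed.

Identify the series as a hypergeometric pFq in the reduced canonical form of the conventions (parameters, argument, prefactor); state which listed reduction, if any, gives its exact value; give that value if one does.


Reduced: x = 4, 3F2, upper = {-12, -\frac{1}{4}, \frac{1}{4}}, lower = {-\frac{5}{2}, 1}, C = -\frac{5}{6}. Verdict: terminating. (-12)_k vanishes past k = 12, leaving a 13-term sum, computed directly. Exact value: -\frac{28106451568043}{25165824}.

First insight: with t_0 = -\frac{5}{6}, the denominator's factorial ratio (prefactor -5/6) is a lower Pochhammer.
Adjacent-term ratio: r(k) = 4 * (k-12) (k-\frac{1}{4}) (k+\frac{1}{4}) / [(k-\frac{5}{2}) (k+1) (k+1)] ; factor over Q: parameters, x = 4, and C = -\frac{5}{6}.


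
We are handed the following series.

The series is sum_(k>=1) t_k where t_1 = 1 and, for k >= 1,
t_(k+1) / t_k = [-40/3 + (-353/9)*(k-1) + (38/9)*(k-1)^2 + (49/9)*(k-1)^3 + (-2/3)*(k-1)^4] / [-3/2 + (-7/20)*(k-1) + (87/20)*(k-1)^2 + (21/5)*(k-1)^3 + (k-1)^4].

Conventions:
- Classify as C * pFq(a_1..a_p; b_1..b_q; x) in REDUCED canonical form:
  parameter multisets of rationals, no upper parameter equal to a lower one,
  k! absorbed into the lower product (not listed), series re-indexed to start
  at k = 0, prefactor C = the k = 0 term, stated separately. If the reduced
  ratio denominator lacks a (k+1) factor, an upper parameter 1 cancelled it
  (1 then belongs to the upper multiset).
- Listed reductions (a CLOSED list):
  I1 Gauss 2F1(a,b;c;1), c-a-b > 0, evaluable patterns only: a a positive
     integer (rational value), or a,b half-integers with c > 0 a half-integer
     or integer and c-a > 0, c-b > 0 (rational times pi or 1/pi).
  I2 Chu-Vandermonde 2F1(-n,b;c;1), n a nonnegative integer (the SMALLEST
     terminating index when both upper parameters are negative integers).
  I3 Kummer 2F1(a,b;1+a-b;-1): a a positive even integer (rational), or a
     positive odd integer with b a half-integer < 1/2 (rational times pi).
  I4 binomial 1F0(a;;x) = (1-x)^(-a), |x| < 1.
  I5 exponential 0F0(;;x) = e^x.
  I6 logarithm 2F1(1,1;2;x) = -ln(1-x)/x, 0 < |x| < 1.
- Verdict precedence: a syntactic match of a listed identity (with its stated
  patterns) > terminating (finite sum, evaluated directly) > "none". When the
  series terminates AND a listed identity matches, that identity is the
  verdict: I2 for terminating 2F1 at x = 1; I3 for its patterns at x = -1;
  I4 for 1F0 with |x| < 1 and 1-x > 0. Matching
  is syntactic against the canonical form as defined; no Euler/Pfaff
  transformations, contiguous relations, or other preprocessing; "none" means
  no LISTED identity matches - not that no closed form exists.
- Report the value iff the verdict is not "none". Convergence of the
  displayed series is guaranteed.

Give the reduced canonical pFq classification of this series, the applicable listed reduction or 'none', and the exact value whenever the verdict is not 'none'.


Reduced: x = -2/3, 3F2, upper = {-8, -3, 1/3}, lower = {-1/2, 6/5}, C = 1. Verdict: terminating - no listed pattern fits, but -3 in the upper list cuts the series at k = 3; direct evaluation. Exact value: -187703/24057.

The tell: t_0 = 1 here, and the parameter 5/2 appears in both the upper and lower lists and cancels.
Step ratio: r(k) = (-2/3) * (k-8) (k-3) (k+1/3) / [(k-1/2) (k+6/5) (k+1)] - rational in k, leading ratio (-2/3); with t_0 = 1, classification follows.


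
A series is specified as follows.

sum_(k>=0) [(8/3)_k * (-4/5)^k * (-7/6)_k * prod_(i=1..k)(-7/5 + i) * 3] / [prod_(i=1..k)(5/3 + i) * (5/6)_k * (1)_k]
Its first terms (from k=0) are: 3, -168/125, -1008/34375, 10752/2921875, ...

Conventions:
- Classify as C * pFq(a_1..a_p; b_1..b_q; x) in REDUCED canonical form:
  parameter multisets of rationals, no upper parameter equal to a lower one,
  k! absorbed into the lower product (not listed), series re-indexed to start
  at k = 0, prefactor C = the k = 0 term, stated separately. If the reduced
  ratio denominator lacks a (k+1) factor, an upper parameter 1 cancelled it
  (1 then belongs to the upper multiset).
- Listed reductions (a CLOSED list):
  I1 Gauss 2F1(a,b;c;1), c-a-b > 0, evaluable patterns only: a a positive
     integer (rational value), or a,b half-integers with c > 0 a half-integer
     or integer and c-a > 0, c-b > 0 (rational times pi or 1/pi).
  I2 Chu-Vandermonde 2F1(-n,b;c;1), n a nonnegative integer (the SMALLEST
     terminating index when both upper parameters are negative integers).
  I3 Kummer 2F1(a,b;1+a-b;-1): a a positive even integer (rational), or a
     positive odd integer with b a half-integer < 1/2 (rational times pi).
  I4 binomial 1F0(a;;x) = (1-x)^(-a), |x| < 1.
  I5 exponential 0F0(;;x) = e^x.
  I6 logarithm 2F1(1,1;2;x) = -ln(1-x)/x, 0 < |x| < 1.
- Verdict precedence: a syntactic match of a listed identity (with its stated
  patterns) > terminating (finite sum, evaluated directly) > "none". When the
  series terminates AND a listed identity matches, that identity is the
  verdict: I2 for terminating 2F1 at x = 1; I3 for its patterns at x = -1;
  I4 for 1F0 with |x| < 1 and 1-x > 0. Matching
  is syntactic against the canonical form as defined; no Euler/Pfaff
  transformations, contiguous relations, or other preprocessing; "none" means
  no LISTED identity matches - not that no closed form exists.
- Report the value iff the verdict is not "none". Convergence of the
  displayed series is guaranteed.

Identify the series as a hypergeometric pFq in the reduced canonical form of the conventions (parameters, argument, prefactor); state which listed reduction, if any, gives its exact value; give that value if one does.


At argument -4/5: a 2F1 with upper {-7/6, -2/5}, lower {5/6}, scaled by C = 3. Verdict: none (x = -4/5): each listed identity misses the multisets {-7/6, -2/5} ; {5/6}.

Key observation: with t_0 = 3, the parameter 8/3 appears in both the upper and lower lists and cancels.
Adjacent-term ratio: r(k) = (-4/5) * (k-7/6) (k-2/5) / [(k+5/6) (k+1)] - rational in k. x = (-4/5); t_0 = 3; negate the roots.


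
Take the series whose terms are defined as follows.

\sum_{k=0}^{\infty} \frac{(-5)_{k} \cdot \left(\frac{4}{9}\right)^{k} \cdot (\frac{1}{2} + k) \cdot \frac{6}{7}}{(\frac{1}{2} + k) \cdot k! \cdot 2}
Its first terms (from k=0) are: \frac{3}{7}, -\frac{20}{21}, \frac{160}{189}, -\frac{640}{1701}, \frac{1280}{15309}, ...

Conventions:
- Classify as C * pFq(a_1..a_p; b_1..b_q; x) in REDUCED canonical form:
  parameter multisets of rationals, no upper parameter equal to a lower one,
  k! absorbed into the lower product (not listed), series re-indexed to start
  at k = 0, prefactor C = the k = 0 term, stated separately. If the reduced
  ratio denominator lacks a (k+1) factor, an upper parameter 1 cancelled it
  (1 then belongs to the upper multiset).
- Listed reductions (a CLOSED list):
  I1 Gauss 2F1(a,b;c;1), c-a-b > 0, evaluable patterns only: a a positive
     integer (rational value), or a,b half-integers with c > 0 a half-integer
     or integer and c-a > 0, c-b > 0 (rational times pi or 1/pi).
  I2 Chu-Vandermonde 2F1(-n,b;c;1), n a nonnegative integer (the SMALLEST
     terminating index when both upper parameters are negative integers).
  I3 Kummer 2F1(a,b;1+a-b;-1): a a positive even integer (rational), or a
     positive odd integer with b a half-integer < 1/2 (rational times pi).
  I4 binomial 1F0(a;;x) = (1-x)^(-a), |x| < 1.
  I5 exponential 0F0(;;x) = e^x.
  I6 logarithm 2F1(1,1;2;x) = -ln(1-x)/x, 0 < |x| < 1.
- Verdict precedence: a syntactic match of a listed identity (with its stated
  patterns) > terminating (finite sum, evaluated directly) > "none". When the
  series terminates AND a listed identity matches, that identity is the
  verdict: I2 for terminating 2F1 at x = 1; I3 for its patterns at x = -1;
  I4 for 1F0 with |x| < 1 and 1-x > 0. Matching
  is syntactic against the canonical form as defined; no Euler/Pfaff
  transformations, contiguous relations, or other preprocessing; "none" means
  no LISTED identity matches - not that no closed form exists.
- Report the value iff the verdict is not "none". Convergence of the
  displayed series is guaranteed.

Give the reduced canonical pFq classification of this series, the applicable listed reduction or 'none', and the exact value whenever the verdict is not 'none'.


x = \frac{4}{9} here; the reduced form reads 1F0, upper {-5}, lower {-}, C = \frac{3}{7}. Verdict (x = \frac{4}{9}): the binomial series (I4) applies (the 1F0 binomial series: exponent 5, x = \frac{4}{9}). Its exact value is \frac{3125}{137781}.

First insight: t_0 being \frac{3}{7}, the constant factors (C = 3/7, x = 4/9) combine into one prefactor.
Consecutive-term ratio: r(k) = \frac{4}{9} * (k-5) / [(k+1)] - rational in k, leading ratio \frac{4}{9}; with t_0 = \frac{3}{7}, classification follows.


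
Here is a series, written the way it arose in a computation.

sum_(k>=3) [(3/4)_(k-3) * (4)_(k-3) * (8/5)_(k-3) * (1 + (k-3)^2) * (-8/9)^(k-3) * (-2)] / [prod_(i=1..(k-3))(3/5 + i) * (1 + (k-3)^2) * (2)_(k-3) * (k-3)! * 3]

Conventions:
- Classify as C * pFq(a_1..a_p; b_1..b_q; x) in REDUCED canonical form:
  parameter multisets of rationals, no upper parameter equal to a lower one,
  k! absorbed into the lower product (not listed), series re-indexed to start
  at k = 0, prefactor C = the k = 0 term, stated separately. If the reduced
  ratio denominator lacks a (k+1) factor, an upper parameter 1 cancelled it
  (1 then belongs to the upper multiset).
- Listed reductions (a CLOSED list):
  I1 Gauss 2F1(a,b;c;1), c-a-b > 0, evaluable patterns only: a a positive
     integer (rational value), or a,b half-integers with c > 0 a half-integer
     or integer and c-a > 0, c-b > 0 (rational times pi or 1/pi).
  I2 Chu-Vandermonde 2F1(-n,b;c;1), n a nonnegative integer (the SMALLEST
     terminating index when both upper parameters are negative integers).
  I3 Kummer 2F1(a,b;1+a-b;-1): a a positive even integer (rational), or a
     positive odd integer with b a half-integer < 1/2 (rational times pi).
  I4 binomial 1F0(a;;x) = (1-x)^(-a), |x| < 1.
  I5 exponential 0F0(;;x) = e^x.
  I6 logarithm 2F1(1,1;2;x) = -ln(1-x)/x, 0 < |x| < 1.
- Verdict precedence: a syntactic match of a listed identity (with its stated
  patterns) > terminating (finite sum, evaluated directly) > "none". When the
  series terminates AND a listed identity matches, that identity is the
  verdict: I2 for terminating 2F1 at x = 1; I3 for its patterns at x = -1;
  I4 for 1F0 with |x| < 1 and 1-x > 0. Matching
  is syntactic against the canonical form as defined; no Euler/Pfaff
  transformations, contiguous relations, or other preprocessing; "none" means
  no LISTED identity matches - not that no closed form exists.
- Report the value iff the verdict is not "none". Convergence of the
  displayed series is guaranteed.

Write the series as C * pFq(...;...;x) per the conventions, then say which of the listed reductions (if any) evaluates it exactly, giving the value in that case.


Classification (C = -2/3): 2F1 with upper {3/4, 4}, lower {2}, argument x = -8/9. Verdict: no listed reduction: x = -8/9 and upper {3/4, 4} fail every I1-I6 pattern.

First insight: x = (-8/9) and the lower running product (C = -2/3) is a rising factorial.
Adjacent-term ratio: r(k) = (-8/9) * (k+3/4) (k+4) / [(k+2) (k+1)] - rational in k. x = (-8/9); t_0 = -2/3; negate the roots.


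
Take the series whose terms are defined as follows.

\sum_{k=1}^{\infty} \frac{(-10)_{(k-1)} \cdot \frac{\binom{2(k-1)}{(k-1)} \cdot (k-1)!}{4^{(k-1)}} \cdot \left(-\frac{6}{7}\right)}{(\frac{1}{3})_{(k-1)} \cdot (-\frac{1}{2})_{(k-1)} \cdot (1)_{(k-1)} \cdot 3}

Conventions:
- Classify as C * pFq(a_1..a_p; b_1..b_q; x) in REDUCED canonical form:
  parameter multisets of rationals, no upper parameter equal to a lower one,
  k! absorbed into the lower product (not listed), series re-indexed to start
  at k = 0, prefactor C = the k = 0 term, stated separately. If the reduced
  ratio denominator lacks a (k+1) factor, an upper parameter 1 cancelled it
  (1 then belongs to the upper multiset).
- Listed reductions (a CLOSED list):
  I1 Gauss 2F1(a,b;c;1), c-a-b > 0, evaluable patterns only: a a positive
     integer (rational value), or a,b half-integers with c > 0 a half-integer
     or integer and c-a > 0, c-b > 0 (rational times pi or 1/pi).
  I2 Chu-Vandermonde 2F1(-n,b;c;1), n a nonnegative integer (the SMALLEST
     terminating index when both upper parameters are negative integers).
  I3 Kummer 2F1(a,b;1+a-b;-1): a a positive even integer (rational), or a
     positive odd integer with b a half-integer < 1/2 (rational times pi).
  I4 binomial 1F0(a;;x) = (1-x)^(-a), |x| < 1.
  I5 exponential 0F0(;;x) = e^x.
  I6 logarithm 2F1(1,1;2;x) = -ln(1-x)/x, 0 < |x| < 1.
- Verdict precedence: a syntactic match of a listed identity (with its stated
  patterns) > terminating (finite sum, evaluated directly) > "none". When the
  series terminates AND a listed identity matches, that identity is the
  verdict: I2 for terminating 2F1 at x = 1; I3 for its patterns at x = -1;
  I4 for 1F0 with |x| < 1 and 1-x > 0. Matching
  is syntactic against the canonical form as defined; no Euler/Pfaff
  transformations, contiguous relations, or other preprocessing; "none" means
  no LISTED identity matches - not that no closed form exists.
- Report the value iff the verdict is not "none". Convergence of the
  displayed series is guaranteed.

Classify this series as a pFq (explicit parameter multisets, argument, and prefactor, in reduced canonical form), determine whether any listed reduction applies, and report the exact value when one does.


The tell: t_0 = -\frac{2}{7} here, and C(2k,k) (C = -2/7) equals 4^k (1/2)_k / k!.
Adjacent-term ratio: r(k) = 1 * (k-10) (k+\frac{1}{2}) / [(k-\frac{1}{2}) (k+\frac{1}{3}) (k+1)] - rational in k, leading ratio 1; with t_0 = -\frac{2}{7}, classification follows.

Classification (C = -\frac{2}{7}): 2F2 with upper {-10, \frac{1}{2}}, lower {-\frac{1}{2}, \frac{1}{3}}, argument x = 1. Verdict: terminating - the sum ends at index 10 because -10 is a negative integer; exact evaluation follows. Sum: -\frac{101754477049}{59643584000}.


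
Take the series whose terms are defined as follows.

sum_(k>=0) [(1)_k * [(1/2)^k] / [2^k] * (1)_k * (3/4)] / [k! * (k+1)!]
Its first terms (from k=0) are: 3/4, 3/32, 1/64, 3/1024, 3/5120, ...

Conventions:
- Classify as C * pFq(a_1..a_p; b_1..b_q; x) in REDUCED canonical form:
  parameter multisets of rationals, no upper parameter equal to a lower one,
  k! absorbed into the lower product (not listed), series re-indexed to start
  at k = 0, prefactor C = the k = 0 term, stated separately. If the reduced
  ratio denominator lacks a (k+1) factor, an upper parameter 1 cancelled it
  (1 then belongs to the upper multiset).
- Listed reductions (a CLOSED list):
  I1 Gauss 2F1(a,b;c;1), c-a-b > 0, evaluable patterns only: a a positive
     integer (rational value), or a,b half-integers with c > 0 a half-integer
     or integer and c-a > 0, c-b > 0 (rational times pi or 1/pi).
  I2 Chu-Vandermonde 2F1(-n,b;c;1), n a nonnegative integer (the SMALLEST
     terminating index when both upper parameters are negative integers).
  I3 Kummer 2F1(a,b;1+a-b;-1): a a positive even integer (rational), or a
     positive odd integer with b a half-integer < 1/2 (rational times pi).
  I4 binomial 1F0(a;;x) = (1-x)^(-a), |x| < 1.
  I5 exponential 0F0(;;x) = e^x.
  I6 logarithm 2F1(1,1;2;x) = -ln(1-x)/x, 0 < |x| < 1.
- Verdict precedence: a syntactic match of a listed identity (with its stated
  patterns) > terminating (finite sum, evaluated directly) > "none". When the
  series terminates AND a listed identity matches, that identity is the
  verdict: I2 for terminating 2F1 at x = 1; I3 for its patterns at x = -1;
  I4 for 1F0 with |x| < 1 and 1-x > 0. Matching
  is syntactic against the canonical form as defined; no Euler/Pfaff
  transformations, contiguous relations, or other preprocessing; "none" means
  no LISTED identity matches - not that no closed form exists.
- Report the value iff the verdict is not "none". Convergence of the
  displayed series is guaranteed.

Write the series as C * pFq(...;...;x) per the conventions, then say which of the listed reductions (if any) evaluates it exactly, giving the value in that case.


Canonical form: C = 3/4 times 2F1 with upper {1, 1}, lower {2}, x = 1/4. Verdict: the I6 logarithm reduction fires (the logarithm: parameters (1,1;2), x = 1/4). Sum: (-3) * ln(3/4).

The tell: with t_0 = 3/4, the two k-th powers (C = 3/4) combine into one argument.
Step ratio: r(k) = (1/4) * (k+1) (k+1) / [(k+2) (k+1)] ; factor over Q: parameters, x = (1/4), and C = 3/4.


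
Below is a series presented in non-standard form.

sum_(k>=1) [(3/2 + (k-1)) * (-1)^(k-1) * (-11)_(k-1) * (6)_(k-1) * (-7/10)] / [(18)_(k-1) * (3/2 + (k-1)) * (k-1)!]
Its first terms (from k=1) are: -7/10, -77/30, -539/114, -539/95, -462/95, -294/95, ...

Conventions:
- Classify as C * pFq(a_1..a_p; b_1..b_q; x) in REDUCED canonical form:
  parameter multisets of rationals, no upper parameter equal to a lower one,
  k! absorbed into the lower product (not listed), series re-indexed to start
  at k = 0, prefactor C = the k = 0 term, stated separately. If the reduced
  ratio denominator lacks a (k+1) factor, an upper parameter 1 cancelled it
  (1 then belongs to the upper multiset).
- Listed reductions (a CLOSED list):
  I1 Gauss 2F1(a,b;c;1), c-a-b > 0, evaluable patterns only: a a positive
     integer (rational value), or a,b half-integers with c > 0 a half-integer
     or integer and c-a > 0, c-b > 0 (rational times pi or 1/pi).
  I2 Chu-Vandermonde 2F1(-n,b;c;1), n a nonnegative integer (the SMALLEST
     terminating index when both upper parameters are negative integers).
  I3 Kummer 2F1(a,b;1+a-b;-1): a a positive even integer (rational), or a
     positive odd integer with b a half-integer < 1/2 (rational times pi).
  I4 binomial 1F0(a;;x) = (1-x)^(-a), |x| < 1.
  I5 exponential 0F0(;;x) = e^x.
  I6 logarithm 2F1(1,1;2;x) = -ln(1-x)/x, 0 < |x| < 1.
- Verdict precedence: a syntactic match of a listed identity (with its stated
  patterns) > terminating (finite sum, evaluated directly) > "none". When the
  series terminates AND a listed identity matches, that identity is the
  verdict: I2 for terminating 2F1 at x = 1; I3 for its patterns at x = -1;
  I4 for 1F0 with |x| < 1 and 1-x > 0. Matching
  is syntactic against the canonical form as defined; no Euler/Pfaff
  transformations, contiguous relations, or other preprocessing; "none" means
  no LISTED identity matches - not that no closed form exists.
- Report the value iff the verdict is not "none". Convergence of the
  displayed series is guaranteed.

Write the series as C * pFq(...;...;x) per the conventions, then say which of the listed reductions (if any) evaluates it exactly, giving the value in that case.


The series (x = -1) is 2F1: upper {-11, 6}, lower {18}, prefactor -7/10. Verdict: this is the Kummer evaluation I3 (x = -1; c = 18 equals 1+a-b for upper {-11, 6}: listed pattern). Exact value: -119/5.

Structural cue: with t_0 = -7/10, k + 3/2 divides numerator and denominator alike; C = -7/10, x = -1 after cancelling.
Consecutive-term ratio: r(k) = (-1) * (k-11) (k+6) / [(k+18) (k+1)] ; factor over Q: parameters, x = (-1), and C = -7/10.


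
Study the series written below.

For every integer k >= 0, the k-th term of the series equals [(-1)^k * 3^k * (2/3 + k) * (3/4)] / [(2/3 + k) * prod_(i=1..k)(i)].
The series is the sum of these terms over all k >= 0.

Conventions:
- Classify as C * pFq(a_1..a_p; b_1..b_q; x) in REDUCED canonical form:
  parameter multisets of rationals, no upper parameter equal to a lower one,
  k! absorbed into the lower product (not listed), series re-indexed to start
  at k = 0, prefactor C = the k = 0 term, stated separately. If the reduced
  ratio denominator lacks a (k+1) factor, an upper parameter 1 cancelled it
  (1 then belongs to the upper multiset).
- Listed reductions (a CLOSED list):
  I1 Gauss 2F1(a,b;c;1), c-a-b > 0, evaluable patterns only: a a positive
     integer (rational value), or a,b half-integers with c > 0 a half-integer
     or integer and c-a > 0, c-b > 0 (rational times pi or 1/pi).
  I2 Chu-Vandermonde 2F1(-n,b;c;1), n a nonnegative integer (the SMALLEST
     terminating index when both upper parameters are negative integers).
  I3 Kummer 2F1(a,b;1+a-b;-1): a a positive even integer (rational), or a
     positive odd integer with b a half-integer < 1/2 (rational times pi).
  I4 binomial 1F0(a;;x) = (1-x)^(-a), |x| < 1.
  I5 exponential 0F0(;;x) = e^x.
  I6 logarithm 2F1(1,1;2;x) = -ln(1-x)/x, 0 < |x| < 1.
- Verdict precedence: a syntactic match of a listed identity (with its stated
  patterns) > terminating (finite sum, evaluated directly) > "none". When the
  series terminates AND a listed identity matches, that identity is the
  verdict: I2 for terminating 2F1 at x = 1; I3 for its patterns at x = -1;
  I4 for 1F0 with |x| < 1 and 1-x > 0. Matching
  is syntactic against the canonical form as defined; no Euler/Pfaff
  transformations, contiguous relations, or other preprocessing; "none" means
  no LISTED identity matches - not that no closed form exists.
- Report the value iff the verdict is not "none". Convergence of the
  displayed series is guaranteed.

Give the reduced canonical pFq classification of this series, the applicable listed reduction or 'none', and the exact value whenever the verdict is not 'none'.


First insight: t_0 being 3/4, the product of the first k integers (C = 3/4, x = -3) is k!.
Consecutive-term ratio: r(k) = (-3) * 1 / [(k+1)] - rational in k, leading ratio (-3); with t_0 = 3/4, classification follows.

Reduced: x = -3, 0F0, upper = {-}, lower = {-}, C = 3/4. Verdict at x = -3: the I5 exponential reduction matches (the 0F0 exponential series at x = -3). Sum: (3/4) * e^(-3).
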